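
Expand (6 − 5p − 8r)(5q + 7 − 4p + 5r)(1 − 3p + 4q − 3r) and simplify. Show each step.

198q − 351pq + 120q² − 234qr + 42 − 185p − 152r + 197p² + 262pr + 38r² + 155p²q − 100pq² + 223pqr − 60p³ − 81p²r + 99pr² − 160q²r − 40qr² + 120r³

(6 − 5p − 8r)(5q + 7 − 4p + 5r)(1 − 3p + 4q − 3r)
= (30q + 42 − 24p + 30r − 25pq − 35p + 20p² − 25pr − 40qr − 56r + 32pr − 40r²)(1 − 3p + 4q − 3r)    [distributive law]
= (30q + 42 − 59p − 26r − 25pq + 20p² + 7pr − 40qr − 40r²)(1 − 3p + 4q − 3r)    [combine like terms]
= 30q − 90pq + 120q² − 90qr + 42 − 126p + 168q − 126r − 59p + 177p² − 236pq + 177pr − 26r + 78pr − 104qr + 78r² − 25pq + 75p²q − 100pq² + 75pqr + 20p² − 60p³ + 80p²q − 60p²r + 7pr − 21p²r + 28pqr − 21pr² − 40qr + 120pqr − 160q²r + 120qr² − 40r² + 120pr² − 160qr² + 120r³    [distributive law]
= 198q − 351pq + 120q² − 234qr + 42 − 185p − 152r + 197p² + 262pr + 38r² + 155p²q − 100pq² + 223pqr − 60p³ − 81p²r + 99pr² − 160q²r − 40qr² + 120r³    [combine like terms]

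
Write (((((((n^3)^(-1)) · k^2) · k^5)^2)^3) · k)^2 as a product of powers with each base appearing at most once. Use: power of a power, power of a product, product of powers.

(((((((n^3)^(-1)) · k^2) · k^5)^2)^3) · k)^2
= (((((((n^3)^(-1)) · k^2) · k^5)^2)^3)^2) · (k^2)    [power of a product]
= ((((((n^3)^(-1)) · k^2) · k^5)^2)^6) · (k^2)    [power of a power]
= (((((n^3)^(-1)) · k^2) · k^5)^12) · (k^2)    [power of a power]
= (((((n^3)^(-1)) · k^2)^12) · ((k^5)^12)) · (k^2)    [power of a product]
= (((((n^3)^(-1))^12) · ((k^2)^12)) · ((k^5)^12)) · (k^2)    [power of a product]
= ((((n^3)^(-12)) · ((k^2)^12)) · ((k^5)^12)) · (k^2)    [power of a power]
= ((n^(-36) · ((k^2)^12)) · ((k^5)^12)) · (k^2)    [power of a power]
= ((n^(-36) · k^24) · ((k^5)^12)) · (k^2)    [power of a power]
= ((n^(-36) · k^24) · k^60) · (k^2)    [power of a power]
= k^86n^(-36)    [product of powers]

k^86n^(-36)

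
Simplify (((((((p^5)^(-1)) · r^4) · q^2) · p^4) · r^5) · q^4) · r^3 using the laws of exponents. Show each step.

p^(-1)q^6r^12

(((((((p^5)^(-1)) · r^4) · q^2) · p^4) · r^5) · q^4) · r^3
= (((((p^(-5) · r^4) · q^2) · p^4) · r^5) · q^4) · r^3    [power of a power]
= p^(-1)q^6r^12    [product of powers]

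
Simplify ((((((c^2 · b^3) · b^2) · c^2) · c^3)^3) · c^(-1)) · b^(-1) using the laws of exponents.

b^14c^20

((((((c^2 · b^3) · b^2) · c^2) · c^3)^3) · c^(-1)) · b^(-1)
= ((((((c^2 · b^3) · b^2) · c^2)^3) · ((c^3)^3)) · c^(-1)) · b^(-1)    [power of a product]
= ((((((c^2 · b^3) · b^2)^3) · ((c^2)^3)) · ((c^3)^3)) · c^(-1)) · b^(-1)    [power of a product]
= ((((((c^2 · b^3)^3) · ((b^2)^3)) · ((c^2)^3)) · ((c^3)^3)) · c^(-1)) · b^(-1)    [power of a product]
= (((((((c^2)^3) · ((b^3)^3)) · ((b^2)^3)) · ((c^2)^3)) · ((c^3)^3)) · c^(-1)) · b^(-1)    [power of a product]
= (((((c^6 · ((b^3)^3)) · ((b^2)^3)) · ((c^2)^3)) · ((c^3)^3)) · c^(-1)) · b^(-1)    [power of a power]
= (((((c^6 · b^9) · ((b^2)^3)) · ((c^2)^3)) · ((c^3)^3)) · c^(-1)) · b^(-1)    [power of a power]
= (((((c^6 · b^9) · b^6) · ((c^2)^3)) · ((c^3)^3)) · c^(-1)) · b^(-1)    [power of a power]
= (((((c^6 · b^9) · b^6) · c^6) · ((c^3)^3)) · c^(-1)) · b^(-1)    [power of a power]
= (((((c^6 · b^9) · b^6) · c^6) · c^9) · c^(-1)) · b^(-1)    [power of a power]
= b^14c^20    [product of powers]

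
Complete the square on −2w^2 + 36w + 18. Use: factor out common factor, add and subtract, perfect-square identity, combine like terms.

−2w^2 + 36w + 18
= −2(w^2 − 18w) + 18    [factor out -2 from the w-terms]
= −2(w^2 − 18w + 81 − 81) + 18    [add and subtract 81 inside the bracket]
= −2(w − 9)^2 + 162 + 18    [perfect-square identity]
= −2(w − 9)^2 + 180    [combine constants]

−2(w − 9)^2 + 180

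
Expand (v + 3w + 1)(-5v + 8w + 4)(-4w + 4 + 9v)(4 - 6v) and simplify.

-1108v²w + 258v³w - 308v² - 6v³ + 270v⁴ + 880vw² - 1464v²w² + 240vw + 32v - 384w³ + 576vw³ + 64w² + 256w + 64

(v + 3w + 1)(-5v + 8w + 4)(-4w + 4 + 9v)(4 - 6v)
= (-5v² + 8vw + 4v - 15vw + 24w² + 12w - 5v + 8w + 4)(-4w + 4 + 9v)(4 - 6v)    [distributive law]
= (-5v² - 7vw - v + 24w² + 20w + 4)(-4w + 4 + 9v)(4 - 6v)    [combine like terms]
= (20v²w - 20v² - 45v³ + 28vw² - 28vw - 63v²w + 4vw - 4v - 9v² - 96w³ + 96w² + 216vw² - 80w² + 80w + 180vw - 16w + 16 + 36v)(4 - 6v)    [distributive law]
= (-43v²w - 29v² - 45v³ + 244vw² + 156vw + 32v - 96w³ + 16w² + 64w + 16)(4 - 6v)    [combine like terms]
= -172v²w + 258v³w - 116v² + 174v³ - 180v³ + 270v⁴ + 976vw² - 1464v²w² + 624vw - 936v²w + 128v - 192v² - 384w³ + 576vw³ + 64w² - 96vw² + 256w - 384vw + 64 - 96v    [distributive law]
= -1108v²w + 258v³w - 308v² - 6v³ + 270v⁴ + 880vw² - 1464v²w² + 240vw + 32v - 384w³ + 576vw³ + 64w² + 256w + 64    [combine like terms]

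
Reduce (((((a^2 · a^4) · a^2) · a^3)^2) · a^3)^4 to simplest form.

a^100

(((((a^2 · a^4) · a^2) · a^3)^2) · a^3)^4
= (((((a^2 · a^4) · a^2) · a^3)^2)^4) · ((a^3)^4)    [power of a product]
= ((((a^2 · a^4) · a^2) · a^3)^8) · ((a^3)^4)    [power of a power]
= ((((a^2 · a^4) · a^2)^8) · ((a^3)^8)) · ((a^3)^4)    [power of a product]
= ((((a^2 · a^4)^8) · ((a^2)^8)) · ((a^3)^8)) · ((a^3)^4)    [power of a product]
= (((((a^2)^8) · ((a^4)^8)) · ((a^2)^8)) · ((a^3)^8)) · ((a^3)^4)    [power of a product]
= (((a^16 · ((a^4)^8)) · ((a^2)^8)) · ((a^3)^8)) · ((a^3)^4)    [power of a power]
= (((a^16 · a^32) · ((a^2)^8)) · ((a^3)^8)) · ((a^3)^4)    [power of a power]
= ((a^48 · ((a^2)^8)) · ((a^3)^8)) · ((a^3)^4)    [product of powers]
= ((a^48 · a^16) · ((a^3)^8)) · ((a^3)^4)    [power of a power]
= (a^64 · ((a^3)^8)) · ((a^3)^4)    [product of powers]
= (a^64 · a^24) · ((a^3)^4)    [power of a power]
= a^88 · ((a^3)^4)    [product of powers]
= a^88 · a^12    [power of a power]
= a^100    [product of powers]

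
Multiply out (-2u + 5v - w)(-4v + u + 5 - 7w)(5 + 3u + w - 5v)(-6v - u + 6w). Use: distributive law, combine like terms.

-915uv^2 + 50u^2v + 1005uvw - 169u^2v^2 - 13u^3v + 217u^2vw - 15uv^2w - 1008uvw^2 + 650uv^3 + 40u^3 - 280u^2w + 6u^4 - 73u^3w + 188u^2w^2 + 175uv + 50u^2 - 275uw + 210uw^2 + 197uw^3 + 1350v^3 - 720v^2w - 210v^3w + 1206v^2w^2 - 600v^4 - 750v^2 + 900vw - 810vw^2 - 438vw^3 - 150w^2 + 180w^3 + 42w^4

(-2u + 5v - w)(-4v + u + 5 - 7w)(5 + 3u + w - 5v)(-6v - u + 6w)
= (8uv - 2u^2 - 10u + 14uw - 20v^2 + 5uv + 25v - 35vw + 4vw - uw - 5w + 7w^2)(5 + 3u + w - 5v)(-6v - u + 6w)    [distributive law]
= (13uv - 2u^2 - 10u + 13uw - 20v^2 + 25v - 31vw - 5w + 7w^2)(5 + 3u + w - 5v)(-6v - u + 6w)    [combine like terms]
= (65uv + 39u^2v + 13uvw - 65uv^2 - 10u^2 - 6u^3 - 2u^2w + 10u^2v - 50u - 30u^2 - 10uw + 50uv + 65uw + 39u^2w + 13uw^2 - 65uvw - 100v^2 - 60uv^2 - 20v^2w + 100v^3 + 125v + 75uv + 25vw - 125v^2 - 155vw - 93uvw - 31vw^2 + 155v^2w - 25w - 15uw - 5w^2 + 25vw + 35w^2 + 21uw^2 + 7w^3 - 35vw^2)(-6v - u + 6w)    [distributive law]
= (190uv + 49u^2v - 145uvw - 125uv^2 - 40u^2 - 6u^3 + 37u^2w - 50u + 40uw + 34uw^2 - 225v^2 + 135v^2w + 100v^3 + 125v - 105vw - 66vw^2 - 25w + 30w^2 + 7w^3)(-6v - u + 6w)    [combine like terms]
= -1140uv^2 - 190u^2v + 1140uvw - 294u^2v^2 - 49u^3v + 294u^2vw + 870uv^2w + 145u^2vw - 870uvw^2 + 750uv^3 + 125u^2v^2 - 750uv^2w + 240u^2v + 40u^3 - 240u^2w + 36u^3v + 6u^4 - 36u^3w - 222u^2vw - 37u^3w + 222u^2w^2 + 300uv + 50u^2 - 300uw - 240uvw - 40u^2w + 240uw^2 - 204uvw^2 - 34u^2w^2 + 204uw^3 + 1350v^3 + 225uv^2 - 1350v^2w - 810v^3w - 135uv^2w + 810v^2w^2 - 600v^4 - 100uv^3 + 600v^3w - 750v^2 - 125uv + 750vw + 630v^2w + 105uvw - 630vw^2 + 396v^2w^2 + 66uvw^2 - 396vw^3 + 150vw + 25uw - 150w^2 - 180vw^2 - 30uw^2 + 180w^3 - 42vw^3 - 7uw^3 + 42w^4    [distributive law]
= -915uv^2 + 50u^2v + 1005uvw - 169u^2v^2 - 13u^3v + 217u^2vw - 15uv^2w - 1008uvw^2 + 650uv^3 + 40u^3 - 280u^2w + 6u^4 - 73u^3w + 188u^2w^2 + 175uv + 50u^2 - 275uw + 210uw^2 + 197uw^3 + 1350v^3 - 720v^2w - 210v^3w + 1206v^2w^2 - 600v^4 - 750v^2 + 900vw - 810vw^2 - 438vw^3 - 150w^2 + 180w^3 + 42w^4    [combine like terms]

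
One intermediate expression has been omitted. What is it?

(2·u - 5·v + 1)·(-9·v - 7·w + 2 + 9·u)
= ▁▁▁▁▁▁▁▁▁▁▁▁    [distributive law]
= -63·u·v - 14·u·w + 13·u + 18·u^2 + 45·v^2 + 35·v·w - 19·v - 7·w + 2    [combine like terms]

After distributive law, the bracketed line is:

-18·u·v - 14·u·w + 4·u + 18·u^2 + 45·v^2 + 35·v·w - 10·v - 45·u·v - 9·v - 7·w + 2 + 9·u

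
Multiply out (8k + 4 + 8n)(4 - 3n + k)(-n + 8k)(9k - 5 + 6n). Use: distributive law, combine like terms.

3524k²n + 4kn + 1444kn² + 2272k³ - 288k² - 2400k²n² - 840kn³ - 840k³n + 576k⁴ + 80n + 4n² - 640k - 240n³ + 144n⁴

(8k + 4 + 8n)(4 - 3n + k)(-n + 8k)(9k - 5 + 6n)
= (32k - 24kn + 8k² + 16 - 12n + 4k + 32n - 24n² + 8kn)(-n + 8k)(9k - 5 + 6n)    [distributive law]
= (36k - 16kn + 8k² + 16 + 20n - 24n²)(-n + 8k)(9k - 5 + 6n)    [combine like terms]
= (-36kn + 288k² + 16kn² - 128k²n - 8k²n + 64k³ - 16n + 128k - 20n² + 160kn + 24n³ - 192kn²)(9k - 5 + 6n)    [distributive law]
= (124kn + 288k² - 176kn² - 136k²n + 64k³ - 16n + 128k - 20n² + 24n³)(9k - 5 + 6n)    [combine like terms]
= 1116k²n - 620kn + 744kn² + 2592k³ - 1440k² + 1728k²n - 1584k²n² + 880kn² - 1056kn³ - 1224k³n + 680k²n - 816k²n² + 576k⁴ - 320k³ + 384k³n - 144kn + 80n - 96n² + 1152k² - 640k + 768kn - 180kn² + 100n² - 120n³ + 216kn³ - 120n³ + 144n⁴    [distributive law]
= 3524k²n + 4kn + 1444kn² + 2272k³ - 288k² - 2400k²n² - 840kn³ - 840k³n + 576k⁴ + 80n + 4n² - 640k - 240n³ + 144n⁴    [combine like terms]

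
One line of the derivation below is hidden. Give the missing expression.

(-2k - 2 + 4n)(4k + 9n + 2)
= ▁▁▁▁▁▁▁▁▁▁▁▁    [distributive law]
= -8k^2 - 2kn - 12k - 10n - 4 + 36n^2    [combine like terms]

By distributive law:

-8k^2 - 18kn - 4k - 8k - 18n - 4 + 16kn + 36n^2 + 8n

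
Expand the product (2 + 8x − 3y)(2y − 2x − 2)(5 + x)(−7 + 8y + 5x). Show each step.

−510y + 610y^2 − 1422xy + 852xy^2 − 354x^2y + 628x + 180x^2 − 388x^3 + 140 + 146x^2y^2 − 18x^3y − 80x^4 − 240y^3 − 48xy^3

(2 + 8x − 3y)(2y − 2x − 2)(5 + x)(−7 + 8y + 5x)
= (4y − 4x − 4 + 16xy − 16x^2 − 16x − 6y^2 + 6xy + 6y)(5 + x)(−7 + 8y + 5x)    [distributive law]
= (10y − 20x − 4 + 22xy − 16x^2 − 6y^2)(5 + x)(−7 + 8y + 5x)    [combine like terms]
= (50y + 10xy − 100x − 20x^2 − 20 − 4x + 110xy + 22x^2y − 80x^2 − 16x^3 − 30y^2 − 6xy^2)(−7 + 8y + 5x)    [distributive law]
= (50y + 120xy − 104x − 100x^2 − 20 + 22x^2y − 16x^3 − 30y^2 − 6xy^2)(−7 + 8y + 5x)    [combine like terms]
= −350y + 400y^2 + 250xy − 840xy + 960xy^2 + 600x^2y + 728x − 832xy − 520x^2 + 700x^2 − 800x^2y − 500x^3 + 140 − 160y − 100x − 154x^2y + 176x^2y^2 + 110x^3y + 112x^3 − 128x^3y − 80x^4 + 210y^2 − 240y^3 − 150xy^2 + 42xy^2 − 48xy^3 − 30x^2y^2    [distributive law]
= −510y + 610y^2 − 1422xy + 852xy^2 − 354x^2y + 628x + 180x^2 − 388x^3 + 140 + 146x^2y^2 − 18x^3y − 80x^4 − 240y^3 − 48xy^3    [combine like terms]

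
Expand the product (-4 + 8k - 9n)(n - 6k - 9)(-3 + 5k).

(-4 + 8k - 9n)(n - 6k - 9)(-3 + 5k)
= (-4n + 24k + 36 + 8kn - 48k² - 72k - 9n² + 54kn + 81n)(-3 + 5k)    [distributive law]
= (77n - 48k + 36 + 62kn - 48k² - 9n²)(-3 + 5k)    [combine like terms]
= -231n + 385kn + 144k - 240k² - 108 + 180k - 186kn + 310k²n + 144k² - 240k³ + 27n² - 45kn²    [distributive law]
= -231n + 199kn + 324k - 96k² - 108 + 310k²n - 240k³ + 27n² - 45kn²    [combine like terms]

-231n + 199kn + 324k - 96k² - 108 + 310k²n - 240k³ + 27n² - 45kn²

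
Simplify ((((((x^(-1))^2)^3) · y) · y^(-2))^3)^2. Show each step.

((((((x^(-1))^2)^3) · y) · y^(-2))^3)^2
= (((((x^(-1))^2)^3) · y) · y^(-2))^6    [power of a power]
= (((((x^(-1))^2)^3) · y)^6) · ((y^(-2))^6)    [power of a product]
= (((((x^(-1))^2)^3)^6) · (y^6)) · ((y^(-2))^6)    [power of a product]
= ((((x^(-1))^2)^18) · (y^6)) · ((y^(-2))^6)    [power of a power]
= (((x^(-1))^36) · (y^6)) · ((y^(-2))^6)    [power of a power]
= (x^(-36) · (y^6)) · ((y^(-2))^6)    [power of a power]
= (x^(-36) · y^6) · y^(-12)    [power of a power]
= x^(-36)y^(-6)    [product of powers]

x^(-36)y^(-6)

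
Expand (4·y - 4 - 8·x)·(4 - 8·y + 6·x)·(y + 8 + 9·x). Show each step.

(4·y - 4 - 8·x)·(4 - 8·y + 6·x)·(y + 8 + 9·x)
= (16·y - 32·y^2 + 24·x·y - 16 + 32·y - 24·x - 32·x + 64·x·y - 48·x^2)·(y + 8 + 9·x)    [distributive law]
= (48·y - 32·y^2 + 88·x·y - 16 - 56·x - 48·x^2)·(y + 8 + 9·x)    [combine like terms]
= 48·y^2 + 384·y + 432·x·y - 32·y^3 - 256·y^2 - 288·x·y^2 + 88·x·y^2 + 704·x·y + 792·x^2·y - 16·y - 128 - 144·x - 56·x·y - 448·x - 504·x^2 - 48·x^2·y - 384·x^2 - 432·x^3    [distributive law]
= -208·y^2 + 368·y + 1080·x·y - 32·y^3 - 200·x·y^2 + 744·x^2·y - 128 - 592·x - 888·x^2 - 432·x^3    [combine like terms]

-208·y^2 + 368·y + 1080·x·y - 32·y^3 - 200·x·y^2 + 744·x^2·y - 128 - 592·x - 888·x^2 - 432·x^3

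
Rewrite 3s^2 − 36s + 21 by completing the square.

3(s − 6)^2 − 87

3s^2 − 36s + 21
= 3(s^2 − 12s) + 21    [factor out 3 from the s-terms]
= 3(s^2 − 12s + 36 − 36) + 21    [add and subtract 36 inside the bracket]
= 3(s − 6)^2 − 108 + 21    [perfect-square identity]
= 3(s − 6)^2 − 87    [combine constants]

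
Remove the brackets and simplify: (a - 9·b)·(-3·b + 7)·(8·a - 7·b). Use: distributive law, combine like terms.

-24·a^2·b + 237·a·b^2 + 56·a^2 - 553·a·b - 189·b^3 + 441·b^2

(a - 9·b)·(-3·b + 7)·(8·a - 7·b)
= (-3·a·b + 7·a + 27·b^2 - 63·b)·(8·a - 7·b)    [distributive law]
= -24·a^2·b + 21·a·b^2 + 56·a^2 - 49·a·b + 216·a·b^2 - 189·b^3 - 504·a·b + 441·b^2    [distributive law]
= -24·a^2·b + 237·a·b^2 + 56·a^2 - 553·a·b - 189·b^3 + 441·b^2    [combine like terms]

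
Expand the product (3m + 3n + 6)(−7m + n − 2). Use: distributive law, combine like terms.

(3m + 3n + 6)(−7m + n − 2)
= −21m² + 3mn − 6m − 21mn + 3n² − 6n − 42m + 6n − 12    [distributive law]
= −21m² − 18mn − 48m + 3n² − 12    [combine like terms]

−21m² − 18mn − 48m + 3n² − 12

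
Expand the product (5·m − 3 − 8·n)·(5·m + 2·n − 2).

(5·m − 3 − 8·n)·(5·m + 2·n − 2)
= 25·m^2 + 10·m·n − 10·m − 15·m − 6·n + 6 − 40·m·n − 16·n^2 + 16·n    [distributive law]
= 25·m^2 − 30·m·n − 25·m + 10·n + 6 − 16·n^2    [combine like terms]

25·m^2 − 30·m·n − 25·m + 10·n + 6 − 16·n^2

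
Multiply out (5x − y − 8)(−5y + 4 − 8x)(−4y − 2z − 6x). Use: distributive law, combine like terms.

38xy^2 + 34xyz + 262x^2y − 552xy − 168xz − 504x^2 + 80x^2z + 240x^3 − 20y^3 − 10y^2z − 144y^2 − 72yz + 128y + 64z + 192x

(5x − y − 8)(−5y + 4 − 8x)(−4y − 2z − 6x)
= (−25xy + 20x − 40x^2 + 5y^2 − 4y + 8xy + 40y − 32 + 64x)(−4y − 2z − 6x)    [distributive law]
= (−17xy + 84x − 40x^2 + 5y^2 + 36y − 32)(−4y − 2z − 6x)    [combine like terms]
= 68xy^2 + 34xyz + 102x^2y − 336xy − 168xz − 504x^2 + 160x^2y + 80x^2z + 240x^3 − 20y^3 − 10y^2z − 30xy^2 − 144y^2 − 72yz − 216xy + 128y + 64z + 192x    [distributive law]
= 38xy^2 + 34xyz + 262x^2y − 552xy − 168xz − 504x^2 + 80x^2z + 240x^3 − 20y^3 − 10y^2z − 144y^2 − 72yz + 128y + 64z + 192x    [combine like terms]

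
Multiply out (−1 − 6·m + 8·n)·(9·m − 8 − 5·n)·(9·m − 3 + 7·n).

513·m² − 45·m − 564·m·n − 24 + 233·n − 293·n² − 486·m³ + 540·m²·n + 354·m·n² − 280·n³

(−1 − 6·m + 8·n)·(9·m − 8 − 5·n)·(9·m − 3 + 7·n)
= (−9·m + 8 + 5·n − 54·m² + 48·m + 30·m·n + 72·m·n − 64·n − 40·n²)·(9·m − 3 + 7·n)    [distributive law]
= (39·m + 8 − 59·n − 54·m² + 102·m·n − 40·n²)·(9·m − 3 + 7·n)    [combine like terms]
= 351·m² − 117·m + 273·m·n + 72·m − 24 + 56·n − 531·m·n + 177·n − 413·n² − 486·m³ + 162·m² − 378·m²·n + 918·m²·n − 306·m·n + 714·m·n² − 360·m·n² + 120·n² − 280·n³    [distributive law]
= 513·m² − 45·m − 564·m·n − 24 + 233·n − 293·n² − 486·m³ + 540·m²·n + 354·m·n² − 280·n³    [combine like terms]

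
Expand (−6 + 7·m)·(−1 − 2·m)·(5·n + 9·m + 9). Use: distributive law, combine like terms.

30·n + 99·m + 54 + 25·m·n − 81·m^2 − 70·m^2·n − 126·m^3

(−6 + 7·m)·(−1 − 2·m)·(5·n + 9·m + 9)
= (6 + 12·m − 7·m − 14·m^2)·(5·n + 9·m + 9)    [distributive law]
= (6 + 5·m − 14·m^2)·(5·n + 9·m + 9)    [combine like terms]
= 30·n + 54·m + 54 + 25·m·n + 45·m^2 + 45·m − 70·m^2·n − 126·m^3 − 126·m^2    [distributive law]
= 30·n + 99·m + 54 + 25·m·n − 81·m^2 − 70·m^2·n − 126·m^3    [combine like terms]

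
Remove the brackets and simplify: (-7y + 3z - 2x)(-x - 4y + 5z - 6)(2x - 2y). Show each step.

(-7y + 3z - 2x)(-x - 4y + 5z - 6)(2x - 2y)
= (7xy + 28y^2 - 35yz + 42y - 3xz - 12yz + 15z^2 - 18z + 2x^2 + 8xy - 10xz + 12x)(2x - 2y)    [distributive law]
= (15xy + 28y^2 - 47yz + 42y - 13xz + 15z^2 - 18z + 2x^2 + 12x)(2x - 2y)    [combine like terms]
= 30x^2y - 30xy^2 + 56xy^2 - 56y^3 - 94xyz + 94y^2z + 84xy - 84y^2 - 26x^2z + 26xyz + 30xz^2 - 30yz^2 - 36xz + 36yz + 4x^3 - 4x^2y + 24x^2 - 24xy    [distributive law]
= 26x^2y + 26xy^2 - 56y^3 - 68xyz + 94y^2z + 60xy - 84y^2 - 26x^2z + 30xz^2 - 30yz^2 - 36xz + 36yz + 4x^3 + 24x^2    [combine like terms]

26x^2y + 26xy^2 - 56y^3 - 68xyz + 94y^2z + 60xy - 84y^2 - 26x^2z + 30xz^2 - 30yz^2 - 36xz + 36yz + 4x^3 + 24x^2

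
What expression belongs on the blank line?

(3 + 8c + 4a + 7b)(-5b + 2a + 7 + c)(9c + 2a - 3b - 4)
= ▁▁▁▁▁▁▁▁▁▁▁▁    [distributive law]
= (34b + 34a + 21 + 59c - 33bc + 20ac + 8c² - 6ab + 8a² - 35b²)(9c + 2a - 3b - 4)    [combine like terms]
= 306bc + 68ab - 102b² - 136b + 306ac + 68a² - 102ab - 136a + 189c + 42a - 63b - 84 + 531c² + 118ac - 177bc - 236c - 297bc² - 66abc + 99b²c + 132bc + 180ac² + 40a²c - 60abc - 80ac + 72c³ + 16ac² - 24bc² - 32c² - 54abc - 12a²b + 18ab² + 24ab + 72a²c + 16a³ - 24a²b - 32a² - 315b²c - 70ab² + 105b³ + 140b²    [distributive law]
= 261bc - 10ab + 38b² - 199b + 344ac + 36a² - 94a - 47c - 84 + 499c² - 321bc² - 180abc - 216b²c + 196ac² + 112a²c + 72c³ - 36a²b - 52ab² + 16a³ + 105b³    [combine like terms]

Applying distributive law to the line above:

(-15b + 6a + 21 + 3c - 40bc + 16ac + 56c + 8c² - 20ab + 8a² + 28a + 4ac - 35b² + 14ab + 49b + 7bc)(9c + 2a - 3b - 4)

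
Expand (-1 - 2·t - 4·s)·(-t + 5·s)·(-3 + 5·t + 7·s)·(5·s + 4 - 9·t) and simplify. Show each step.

(-1 - 2·t - 4·s)·(-t + 5·s)·(-3 + 5·t + 7·s)·(5·s + 4 - 9·t)
= (t - 5·s + 2·t^2 - 10·s·t + 4·s·t - 20·s^2)·(-3 + 5·t + 7·s)·(5·s + 4 - 9·t)    [distributive law]
= (t - 5·s + 2·t^2 - 6·s·t - 20·s^2)·(-3 + 5·t + 7·s)·(5·s + 4 - 9·t)    [combine like terms]
= (-3·t + 5·t^2 + 7·s·t + 15·s - 25·s·t - 35·s^2 - 6·t^2 + 10·t^3 + 14·s·t^2 + 18·s·t - 30·s·t^2 - 42·s^2·t + 60·s^2 - 100·s^2·t - 140·s^3)·(5·s + 4 - 9·t)    [distributive law]
= (-3·t - t^2 + 15·s + 25·s^2 + 10·t^3 - 16·s·t^2 - 142·s^2·t - 140·s^3)·(5·s + 4 - 9·t)    [combine like terms]
= -15·s·t - 12·t + 27·t^2 - 5·s·t^2 - 4·t^2 + 9·t^3 + 75·s^2 + 60·s - 135·s·t + 125·s^3 + 100·s^2 - 225·s^2·t + 50·s·t^3 + 40·t^3 - 90·t^4 - 80·s^2·t^2 - 64·s·t^2 + 144·s·t^3 - 710·s^3·t - 568·s^2·t + 1278·s^2·t^2 - 700·s^4 - 560·s^3 + 1260·s^3·t    [distributive law]
= -150·s·t - 12·t + 23·t^2 - 69·s·t^2 + 49·t^3 + 175·s^2 + 60·s - 435·s^3 - 793·s^2·t + 194·s·t^3 - 90·t^4 + 1198·s^2·t^2 + 550·s^3·t - 700·s^4    [combine like terms]

-150·s·t - 12·t + 23·t^2 - 69·s·t^2 + 49·t^3 + 175·s^2 + 60·s - 435·s^3 - 793·s^2·t + 194·s·t^3 - 90·t^4 + 1198·s^2·t^2 + 550·s^3·t - 700·s^4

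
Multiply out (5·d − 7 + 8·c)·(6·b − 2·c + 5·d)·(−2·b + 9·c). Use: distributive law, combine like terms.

(5·d − 7 + 8·c)·(6·b − 2·c + 5·d)·(−2·b + 9·c)
= (30·b·d − 10·c·d + 25·d^2 − 42·b + 14·c − 35·d + 48·b·c − 16·c^2 + 40·c·d)·(−2·b + 9·c)    [distributive law]
= (30·b·d + 30·c·d + 25·d^2 − 42·b + 14·c − 35·d + 48·b·c − 16·c^2)·(−2·b + 9·c)    [combine like terms]
= −60·b^2·d + 270·b·c·d − 60·b·c·d + 270·c^2·d − 50·b·d^2 + 225·c·d^2 + 84·b^2 − 378·b·c − 28·b·c + 126·c^2 + 70·b·d − 315·c·d − 96·b^2·c + 432·b·c^2 + 32·b·c^2 − 144·c^3    [distributive law]
= −60·b^2·d + 210·b·c·d + 270·c^2·d − 50·b·d^2 + 225·c·d^2 + 84·b^2 − 406·b·c + 126·c^2 + 70·b·d − 315·c·d − 96·b^2·c + 464·b·c^2 − 144·c^3    [combine like terms]

−60·b^2·d + 210·b·c·d + 270·c^2·d − 50·b·d^2 + 225·c·d^2 + 84·b^2 − 406·b·c + 126·c^2 + 70·b·d − 315·c·d − 96·b^2·c + 464·b·c^2 − 144·c^3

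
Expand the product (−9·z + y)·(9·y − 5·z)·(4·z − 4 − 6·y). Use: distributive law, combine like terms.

−614·y·z^2 + 344·y·z + 552·y^2·z + 180·z^3 − 180·z^2 − 36·y^2 − 54·y^3

(−9·z + y)·(9·y − 5·z)·(4·z − 4 − 6·y)
= (−81·y·z + 45·z^2 + 9·y^2 − 5·y·z)·(4·z − 4 − 6·y)    [distributive law]
= (−86·y·z + 45·z^2 + 9·y^2)·(4·z − 4 − 6·y)    [combine like terms]
= −344·y·z^2 + 344·y·z + 516·y^2·z + 180·z^3 − 180·z^2 − 270·y·z^2 + 36·y^2·z − 36·y^2 − 54·y^3    [distributive law]
= −614·y·z^2 + 344·y·z + 552·y^2·z + 180·z^3 − 180·z^2 − 36·y^2 − 54·y^3    [combine like terms]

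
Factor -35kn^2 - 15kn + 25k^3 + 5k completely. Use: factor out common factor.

5k(-7n^2 - 3n + 5k^2 + 1)

-35kn^2 - 15kn + 25k^3 + 5k
= 5(-7kn^2 - 3kn + 5k^3 + k)    [factor out 5]
= 5k(-7n^2 - 3n + 5k^2 + 1)    [factor out k]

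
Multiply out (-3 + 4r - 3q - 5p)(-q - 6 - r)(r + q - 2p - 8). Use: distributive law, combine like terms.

(-3 + 4r - 3q - 5p)(-q - 6 - r)(r + q - 2p - 8)
= (3q + 18 + 3r - 4qr - 24r - 4r^2 + 3q^2 + 18q + 3qr + 5pq + 30p + 5pr)(r + q - 2p - 8)    [distributive law]
= (21q + 18 - 21r - qr - 4r^2 + 3q^2 + 5pq + 30p + 5pr)(r + q - 2p - 8)    [combine like terms]
= 21qr + 21q^2 - 42pq - 168q + 18r + 18q - 36p - 144 - 21r^2 - 21qr + 42pr + 168r - qr^2 - q^2r + 2pqr + 8qr - 4r^3 - 4qr^2 + 8pr^2 + 32r^2 + 3q^2r + 3q^3 - 6pq^2 - 24q^2 + 5pqr + 5pq^2 - 10p^2q - 40pq + 30pr + 30pq - 60p^2 - 240p + 5pr^2 + 5pqr - 10p^2r - 40pr    [distributive law]
= 8qr - 3q^2 - 52pq - 150q + 186r - 276p - 144 + 11r^2 + 32pr - 5qr^2 + 2q^2r + 12pqr - 4r^3 + 13pr^2 + 3q^3 - pq^2 - 10p^2q - 60p^2 - 10p^2r    [combine like terms]

8qr - 3q^2 - 52pq - 150q + 186r - 276p - 144 + 11r^2 + 32pr - 5qr^2 + 2q^2r + 12pqr - 4r^3 + 13pr^2 + 3q^3 - pq^2 - 10p^2q - 60p^2 - 10p^2r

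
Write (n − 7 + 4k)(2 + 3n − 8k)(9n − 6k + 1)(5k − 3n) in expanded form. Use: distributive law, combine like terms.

(n − 7 + 4k)(2 + 3n − 8k)(9n − 6k + 1)(5k − 3n)
= (2n + 3n^2 − 8kn − 14 − 21n + 56k + 8k + 12kn − 32k^2)(9n − 6k + 1)(5k − 3n)    [distributive law]
= (−19n + 3n^2 + 4kn − 14 + 64k − 32k^2)(9n − 6k + 1)(5k − 3n)    [combine like terms]
= (−171n^2 + 114kn − 19n + 27n^3 − 18kn^2 + 3n^2 + 36kn^2 − 24k^2n + 4kn − 126n + 84k − 14 + 576kn − 384k^2 + 64k − 288k^2n + 192k^3 − 32k^2)(5k − 3n)    [distributive law]
= (−168n^2 + 694kn − 145n + 27n^3 + 18kn^2 − 312k^2n + 148k − 14 − 416k^2 + 192k^3)(5k − 3n)    [combine like terms]
= −840kn^2 + 504n^3 + 3470k^2n − 2082kn^2 − 725kn + 435n^2 + 135kn^3 − 81n^4 + 90k^2n^2 − 54kn^3 − 1560k^3n + 936k^2n^2 + 740k^2 − 444kn − 70k + 42n − 2080k^3 + 1248k^2n + 960k^4 − 576k^3n    [distributive law]
= −2922kn^2 + 504n^3 + 4718k^2n − 1169kn + 435n^2 + 81kn^3 − 81n^4 + 1026k^2n^2 − 2136k^3n + 740k^2 − 70k + 42n − 2080k^3 + 960k^4    [combine like terms]

−2922kn^2 + 504n^3 + 4718k^2n − 1169kn + 435n^2 + 81kn^3 − 81n^4 + 1026k^2n^2 − 2136k^3n + 740k^2 − 70k + 42n − 2080k^3 + 960k^4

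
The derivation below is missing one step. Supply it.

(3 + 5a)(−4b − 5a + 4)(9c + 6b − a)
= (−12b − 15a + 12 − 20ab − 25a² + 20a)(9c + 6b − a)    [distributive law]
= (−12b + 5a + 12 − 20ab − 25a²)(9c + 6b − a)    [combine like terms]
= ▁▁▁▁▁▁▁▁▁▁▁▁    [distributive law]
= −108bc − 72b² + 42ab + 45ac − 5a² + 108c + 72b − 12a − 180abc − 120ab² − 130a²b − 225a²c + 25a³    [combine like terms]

After distributive law, the bracketed line is:

−108bc − 72b² + 12ab + 45ac + 30ab − 5a² + 108c + 72b − 12a − 180abc − 120ab² + 20a²b − 225a²c − 150a²b + 25a³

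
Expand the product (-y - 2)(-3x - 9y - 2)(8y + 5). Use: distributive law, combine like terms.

(-y - 2)(-3x - 9y - 2)(8y + 5)
= (3xy + 9y^2 + 2y + 6x + 18y + 4)(8y + 5)    [distributive law]
= (3xy + 9y^2 + 20y + 6x + 4)(8y + 5)    [combine like terms]
= 24xy^2 + 15xy + 72y^3 + 45y^2 + 160y^2 + 100y + 48xy + 30x + 32y + 20    [distributive law]
= 24xy^2 + 63xy + 72y^3 + 205y^2 + 132y + 30x + 20    [combine like terms]

24xy^2 + 63xy + 72y^3 + 205y^2 + 132y + 30x + 20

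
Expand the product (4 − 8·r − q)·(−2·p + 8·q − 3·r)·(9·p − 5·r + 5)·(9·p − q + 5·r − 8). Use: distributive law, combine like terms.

−648·p³ + 2610·p²·q − 1404·p²·r + 216·p² + 1765·p·q·r + 592·p·r² − 836·p·r − 904·p·q + 320·p − 82·p·q² − 55·q²·r − 4945·q·r² + 4580·q·r + 160·q² − 1280·q + 1860·r³ − 1740·r² + 480·r + 1296·p³·r − 5085·p²·q·r + 1944·p²·r² − 186·p·q·r² − 400·p·r³ + 559·p·q²·r − 105·q²·r² + 1645·q·r³ − 600·r⁴ + 162·p³·q − 666·p²·q² + 72·p·q³ − 40·q³·r + 40·q³

(4 − 8·r − q)·(−2·p + 8·q − 3·r)·(9·p − 5·r + 5)·(9·p − q + 5·r − 8)
= (−8·p + 32·q − 12·r + 16·p·r − 64·q·r + 24·r² + 2·p·q − 8·q² + 3·q·r)·(9·p − 5·r + 5)·(9·p − q + 5·r − 8)    [distributive law]
= (−8·p + 32·q − 12·r + 16·p·r − 61·q·r + 24·r² + 2·p·q − 8·q²)·(9·p − 5·r + 5)·(9·p − q + 5·r − 8)    [combine like terms]
= (−72·p² + 40·p·r − 40·p + 288·p·q − 160·q·r + 160·q − 108·p·r + 60·r² − 60·r + 144·p²·r − 80·p·r² + 80·p·r − 549·p·q·r + 305·q·r² − 305·q·r + 216·p·r² − 120·r³ + 120·r² + 18·p²·q − 10·p·q·r + 10·p·q − 72·p·q² + 40·q²·r − 40·q²)·(9·p − q + 5·r − 8)    [distributive law]
= (−72·p² + 12·p·r − 40·p + 298·p·q − 465·q·r + 160·q + 180·r² − 60·r + 144·p²·r + 136·p·r² − 559·p·q·r + 305·q·r² − 120·r³ + 18·p²·q − 72·p·q² + 40·q²·r − 40·q²)·(9·p − q + 5·r − 8)    [combine like terms]
= −648·p³ + 72·p²·q − 360·p²·r + 576·p² + 108·p²·r − 12·p·q·r + 60·p·r² − 96·p·r − 360·p² + 40·p·q − 200·p·r + 320·p + 2682·p²·q − 298·p·q² + 1490·p·q·r − 2384·p·q − 4185·p·q·r + 465·q²·r − 2325·q·r² + 3720·q·r + 1440·p·q − 160·q² + 800·q·r − 1280·q + 1620·p·r² − 180·q·r² + 900·r³ − 1440·r² − 540·p·r + 60·q·r − 300·r² + 480·r + 1296·p³·r − 144·p²·q·r + 720·p²·r² − 1152·p²·r + 1224·p²·r² − 136·p·q·r² + 680·p·r³ − 1088·p·r² − 5031·p²·q·r + 559·p·q²·r − 2795·p·q·r² + 4472·p·q·r + 2745·p·q·r² − 305·q²·r² + 1525·q·r³ − 2440·q·r² − 1080·p·r³ + 120·q·r³ − 600·r⁴ + 960·r³ + 162·p³·q − 18·p²·q² + 90·p²·q·r − 144·p²·q − 648·p²·q² + 72·p·q³ − 360·p·q²·r + 576·p·q² + 360·p·q²·r − 40·q³·r + 200·q²·r² − 320·q²·r − 360·p·q² + 40·q³ − 200·q²·r + 320·q²    [distributive law]
= −648·p³ + 2610·p²·q − 1404·p²·r + 216·p² + 1765·p·q·r + 592·p·r² − 836·p·r − 904·p·q + 320·p − 82·p·q² − 55·q²·r − 4945·q·r² + 4580·q·r + 160·q² − 1280·q + 1860·r³ − 1740·r² + 480·r + 1296·p³·r − 5085·p²·q·r + 1944·p²·r² − 186·p·q·r² − 400·p·r³ + 559·p·q²·r − 105·q²·r² + 1645·q·r³ − 600·r⁴ + 162·p³·q − 666·p²·q² + 72·p·q³ − 40·q³·r + 40·q³    [combine like terms]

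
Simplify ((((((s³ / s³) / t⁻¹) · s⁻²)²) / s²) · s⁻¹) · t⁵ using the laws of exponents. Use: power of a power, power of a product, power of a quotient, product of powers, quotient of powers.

s⁻⁷t⁷

((((((s³ / s³) / t⁻¹) · s⁻²)²) / s²) · s⁻¹) · t⁵
= ((((((s³ / s³) / t⁻¹)²) · ((s⁻²)²)) / s²) · s⁻¹) · t⁵    [power of a product]
= ((((((s³ / s³)²) / ((t⁻¹)²)) · ((s⁻²)²)) / s²) · s⁻¹) · t⁵    [power of a quotient]
= (((((((s³)²) / ((s³)²)) / ((t⁻¹)²)) · ((s⁻²)²)) / s²) · s⁻¹) · t⁵    [power of a quotient]
= (((((s⁶ / ((s³)²)) / ((t⁻¹)²)) · ((s⁻²)²)) / s²) · s⁻¹) · t⁵    [power of a power]
= (((((s⁶ / s⁶) / ((t⁻¹)²)) · ((s⁻²)²)) / s²) · s⁻¹) · t⁵    [power of a power]
= ((((s⁰ / ((t⁻¹)²)) · ((s⁻²)²)) / s²) · s⁻¹) · t⁵    [quotient of powers]
= ((((s⁰ / t⁻²) · ((s⁻²)²)) / s²) · s⁻¹) · t⁵    [power of a power]
= ((((s⁰ / t⁻²) · s⁻⁴) / s²) · s⁻¹) · t⁵    [power of a power]
= s⁻⁷t⁷    [quotient of powers; product of powers]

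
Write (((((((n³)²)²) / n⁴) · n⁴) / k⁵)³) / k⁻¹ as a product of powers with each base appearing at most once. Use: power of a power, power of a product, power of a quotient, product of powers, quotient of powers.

(((((((n³)²)²) / n⁴) · n⁴) / k⁵)³) / k⁻¹
= (((((((n³)²)²) / n⁴) · n⁴)³) / ((k⁵)³)) / k⁻¹    [power of a quotient]
= (((((((n³)²)²) / n⁴)³) · ((n⁴)³)) / ((k⁵)³)) / k⁻¹    [power of a product]
= (((((((n³)²)²)³) / ((n⁴)³)) · ((n⁴)³)) / ((k⁵)³)) / k⁻¹    [power of a quotient]
= ((((((n³)²)⁶) / ((n⁴)³)) · ((n⁴)³)) / ((k⁵)³)) / k⁻¹    [power of a power]
= (((((n³)¹²) / ((n⁴)³)) · ((n⁴)³)) / ((k⁵)³)) / k⁻¹    [power of a power]
= (((n³⁶ / ((n⁴)³)) · ((n⁴)³)) / ((k⁵)³)) / k⁻¹    [power of a power]
= (((n³⁶ / n¹²) · ((n⁴)³)) / ((k⁵)³)) / k⁻¹    [power of a power]
= ((n²⁴ · ((n⁴)³)) / ((k⁵)³)) / k⁻¹    [quotient of powers]
= ((n²⁴ · n¹²) / ((k⁵)³)) / k⁻¹    [power of a power]
= (n³⁶ / ((k⁵)³)) / k⁻¹    [product of powers]
= (n³⁶ / k¹⁵) / k⁻¹    [power of a power]
= k⁻¹⁴n³⁶    [quotient of powers; product of powers]

k⁻¹⁴n³⁶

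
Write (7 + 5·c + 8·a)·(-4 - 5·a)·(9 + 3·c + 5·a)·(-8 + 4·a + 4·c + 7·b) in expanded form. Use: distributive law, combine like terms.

2016 + 4936·a + 1104·c - 1764·b + 180·a·c - 576·c^2 - 1848·b·c + 2588·a^2 - 5201·a·b - 2924·a^2·c - 1744·a·c^2 - 3682·a·b·c - 1180·a^3 - 4865·a^2·b - 240·c^3 - 420·b·c^2 - 1280·a^2·c^2 - 300·a·c^3 - 525·a·b·c^2 - 1780·a^3·c - 1715·a^2·b·c - 800·a^4 - 1400·a^3·b

(7 + 5·c + 8·a)·(-4 - 5·a)·(9 + 3·c + 5·a)·(-8 + 4·a + 4·c + 7·b)
= (-28 - 35·a - 20·c - 25·a·c - 32·a - 40·a^2)·(9 + 3·c + 5·a)·(-8 + 4·a + 4·c + 7·b)    [distributive law]
= (-28 - 67·a - 20·c - 25·a·c - 40·a^2)·(9 + 3·c + 5·a)·(-8 + 4·a + 4·c + 7·b)    [combine like terms]
= (-252 - 84·c - 140·a - 603·a - 201·a·c - 335·a^2 - 180·c - 60·c^2 - 100·a·c - 225·a·c - 75·a·c^2 - 125·a^2·c - 360·a^2 - 120·a^2·c - 200·a^3)·(-8 + 4·a + 4·c + 7·b)    [distributive law]
= (-252 - 264·c - 743·a - 526·a·c - 695·a^2 - 60·c^2 - 75·a·c^2 - 245·a^2·c - 200·a^3)·(-8 + 4·a + 4·c + 7·b)    [combine like terms]
= 2016 - 1008·a - 1008·c - 1764·b + 2112·c - 1056·a·c - 1056·c^2 - 1848·b·c + 5944·a - 2972·a^2 - 2972·a·c - 5201·a·b + 4208·a·c - 2104·a^2·c - 2104·a·c^2 - 3682·a·b·c + 5560·a^2 - 2780·a^3 - 2780·a^2·c - 4865·a^2·b + 480·c^2 - 240·a·c^2 - 240·c^3 - 420·b·c^2 + 600·a·c^2 - 300·a^2·c^2 - 300·a·c^3 - 525·a·b·c^2 + 1960·a^2·c - 980·a^3·c - 980·a^2·c^2 - 1715·a^2·b·c + 1600·a^3 - 800·a^4 - 800·a^3·c - 1400·a^3·b    [distributive law]
= 2016 + 4936·a + 1104·c - 1764·b + 180·a·c - 576·c^2 - 1848·b·c + 2588·a^2 - 5201·a·b - 2924·a^2·c - 1744·a·c^2 - 3682·a·b·c - 1180·a^3 - 4865·a^2·b - 240·c^3 - 420·b·c^2 - 1280·a^2·c^2 - 300·a·c^3 - 525·a·b·c^2 - 1780·a^3·c - 1715·a^2·b·c - 800·a^4 - 1400·a^3·b    [combine like terms]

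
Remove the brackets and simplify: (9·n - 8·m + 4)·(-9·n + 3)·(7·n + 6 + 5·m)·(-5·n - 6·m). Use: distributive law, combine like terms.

(9·n - 8·m + 4)·(-9·n + 3)·(7·n + 6 + 5·m)·(-5·n - 6·m)
= (-81·n^2 + 27·n + 72·m·n - 24·m - 36·n + 12)·(7·n + 6 + 5·m)·(-5·n - 6·m)    [distributive law]
= (-81·n^2 - 9·n + 72·m·n - 24·m + 12)·(7·n + 6 + 5·m)·(-5·n - 6·m)    [combine like terms]
= (-567·n^3 - 486·n^2 - 405·m·n^2 - 63·n^2 - 54·n - 45·m·n + 504·m·n^2 + 432·m·n + 360·m^2·n - 168·m·n - 144·m - 120·m^2 + 84·n + 72 + 60·m)·(-5·n - 6·m)    [distributive law]
= (-567·n^3 - 549·n^2 + 99·m·n^2 + 30·n + 219·m·n + 360·m^2·n - 84·m - 120·m^2 + 72)·(-5·n - 6·m)    [combine like terms]
= 2835·n^4 + 3402·m·n^3 + 2745·n^3 + 3294·m·n^2 - 495·m·n^3 - 594·m^2·n^2 - 150·n^2 - 180·m·n - 1095·m·n^2 - 1314·m^2·n - 1800·m^2·n^2 - 2160·m^3·n + 420·m·n + 504·m^2 + 600·m^2·n + 720·m^3 - 360·n - 432·m    [distributive law]
= 2835·n^4 + 2907·m·n^3 + 2745·n^3 + 2199·m·n^2 - 2394·m^2·n^2 - 150·n^2 + 240·m·n - 714·m^2·n - 2160·m^3·n + 504·m^2 + 720·m^3 - 360·n - 432·m    [combine like terms]

2835·n^4 + 2907·m·n^3 + 2745·n^3 + 2199·m·n^2 - 2394·m^2·n^2 - 150·n^2 + 240·m·n - 714·m^2·n - 2160·m^3·n + 504·m^2 + 720·m^3 - 360·n - 432·m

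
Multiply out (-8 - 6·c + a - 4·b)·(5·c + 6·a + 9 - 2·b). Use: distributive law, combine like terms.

-94·c - 39·a - 72 - 20·b - 30·c² - 31·a·c - 8·b·c + 6·a² - 26·a·b + 8·b²

(-8 - 6·c + a - 4·b)·(5·c + 6·a + 9 - 2·b)
= -40·c - 48·a - 72 + 16·b - 30·c² - 36·a·c - 54·c + 12·b·c + 5·a·c + 6·a² + 9·a - 2·a·b - 20·b·c - 24·a·b - 36·b + 8·b²    [distributive law]
= -94·c - 39·a - 72 - 20·b - 30·c² - 31·a·c - 8·b·c + 6·a² - 26·a·b + 8·b²    [combine like terms]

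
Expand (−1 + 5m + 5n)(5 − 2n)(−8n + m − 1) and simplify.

(−1 + 5m + 5n)(5 − 2n)(−8n + m − 1)
= (−5 + 2n + 25m − 10mn + 25n − 10n^2)(−8n + m − 1)    [distributive law]
= (−5 + 27n + 25m − 10mn − 10n^2)(−8n + m − 1)    [combine like terms]
= 40n − 5m + 5 − 216n^2 + 27mn − 27n − 200mn + 25m^2 − 25m + 80mn^2 − 10m^2n + 10mn + 80n^3 − 10mn^2 + 10n^2    [distributive law]
= 13n − 30m + 5 − 206n^2 − 163mn + 25m^2 + 70mn^2 − 10m^2n + 80n^3    [combine like terms]

13n − 30m + 5 − 206n^2 − 163mn + 25m^2 + 70mn^2 − 10m^2n + 80n^3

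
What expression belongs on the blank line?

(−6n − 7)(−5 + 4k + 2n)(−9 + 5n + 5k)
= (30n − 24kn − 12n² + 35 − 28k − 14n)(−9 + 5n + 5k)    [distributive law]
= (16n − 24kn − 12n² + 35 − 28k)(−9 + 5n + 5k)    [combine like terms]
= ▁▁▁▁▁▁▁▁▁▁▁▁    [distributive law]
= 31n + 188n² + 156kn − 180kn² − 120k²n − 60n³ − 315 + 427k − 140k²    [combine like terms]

After distributive law, the bracketed line is:

−144n + 80n² + 80kn + 216kn − 120kn² − 120k²n + 108n² − 60n³ − 60kn² − 315 + 175n + 175k + 252k − 140kn − 140k²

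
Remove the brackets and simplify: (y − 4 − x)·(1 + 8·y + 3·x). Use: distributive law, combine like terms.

−31·y + 8·y^2 − 5·x·y − 4 − 13·x − 3·x^2

(y − 4 − x)·(1 + 8·y + 3·x)
= y + 8·y^2 + 3·x·y − 4 − 32·y − 12·x − x − 8·x·y − 3·x^2    [distributive law]
= −31·y + 8·y^2 − 5·x·y − 4 − 13·x − 3·x^2    [combine like terms]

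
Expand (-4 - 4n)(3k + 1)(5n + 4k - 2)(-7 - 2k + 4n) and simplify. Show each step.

420kn + 248k^2n + 252kn^2 + 320k^2 + 96k^3 - 72k + 116n + 92n^2 - 56 - 72k^2n^2 - 240kn^3 + 96k^3n - 80n^3

(-4 - 4n)(3k + 1)(5n + 4k - 2)(-7 - 2k + 4n)
= (-12k - 4 - 12kn - 4n)(5n + 4k - 2)(-7 - 2k + 4n)    [distributive law]
= (-60kn - 48k^2 + 24k - 20n - 16k + 8 - 60kn^2 - 48k^2n + 24kn - 20n^2 - 16kn + 8n)(-7 - 2k + 4n)    [distributive law]
= (-52kn - 48k^2 + 8k - 12n + 8 - 60kn^2 - 48k^2n - 20n^2)(-7 - 2k + 4n)    [combine like terms]
= 364kn + 104k^2n - 208kn^2 + 336k^2 + 96k^3 - 192k^2n - 56k - 16k^2 + 32kn + 84n + 24kn - 48n^2 - 56 - 16k + 32n + 420kn^2 + 120k^2n^2 - 240kn^3 + 336k^2n + 96k^3n - 192k^2n^2 + 140n^2 + 40kn^2 - 80n^3    [distributive law]
= 420kn + 248k^2n + 252kn^2 + 320k^2 + 96k^3 - 72k + 116n + 92n^2 - 56 - 72k^2n^2 - 240kn^3 + 96k^3n - 80n^3    [combine like terms]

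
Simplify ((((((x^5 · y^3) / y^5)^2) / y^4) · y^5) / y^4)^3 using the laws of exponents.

x^30·y^(-21)

((((((x^5 · y^3) / y^5)^2) / y^4) · y^5) / y^4)^3
= ((((((x^5 · y^3) / y^5)^2) / y^4) · y^5)^3) / ((y^4)^3)    [power of a quotient]
= ((((((x^5 · y^3) / y^5)^2) / y^4)^3) · ((y^5)^3)) / ((y^4)^3)    [power of a product]
= ((((((x^5 · y^3) / y^5)^2)^3) / ((y^4)^3)) · ((y^5)^3)) / ((y^4)^3)    [power of a quotient]
= (((((x^5 · y^3) / y^5)^6) / ((y^4)^3)) · ((y^5)^3)) / ((y^4)^3)    [power of a power]
= (((((x^5 · y^3)^6) / ((y^5)^6)) / ((y^4)^3)) · ((y^5)^3)) / ((y^4)^3)    [power of a quotient]
= ((((((x^5)^6) · ((y^3)^6)) / ((y^5)^6)) / ((y^4)^3)) · ((y^5)^3)) / ((y^4)^3)    [power of a product]
= ((((x^30 · ((y^3)^6)) / ((y^5)^6)) / ((y^4)^3)) · ((y^5)^3)) / ((y^4)^3)    [power of a power]
= ((((x^30 · y^18) / ((y^5)^6)) / ((y^4)^3)) · ((y^5)^3)) / ((y^4)^3)    [power of a power]
= ((((x^30 · y^18) / y^30) / ((y^4)^3)) · ((y^5)^3)) / ((y^4)^3)    [power of a power]
= ((((x^30 · y^18) / y^30) / y^12) · ((y^5)^3)) / ((y^4)^3)    [power of a power]
= ((((x^30 · y^18) / y^30) / y^12) · y^15) / ((y^4)^3)    [power of a power]
= ((((x^30 · y^18) / y^30) / y^12) · y^15) / y^12    [power of a power]
= x^30·y^(-21)    [quotient of powers; product of powers]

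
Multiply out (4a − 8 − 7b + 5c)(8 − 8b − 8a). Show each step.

96a + 24ab − 32a² − 64 + 8b + 56b² + 40c − 40bc − 40ac

(4a − 8 − 7b + 5c)(8 − 8b − 8a)
= 32a − 32ab − 32a² − 64 + 64b + 64a − 56b + 56b² + 56ab + 40c − 40bc − 40ac    [distributive law]
= 96a + 24ab − 32a² − 64 + 8b + 56b² + 40c − 40bc − 40ac    [combine like terms]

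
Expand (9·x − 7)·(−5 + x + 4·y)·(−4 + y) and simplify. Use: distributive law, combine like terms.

208·x − 196·x·y − 36·x^2 + 9·x^2·y + 36·x·y^2 − 140 + 147·y − 28·y^2

(9·x − 7)·(−5 + x + 4·y)·(−4 + y)
= (−45·x + 9·x^2 + 36·x·y + 35 − 7·x − 28·y)·(−4 + y)    [distributive law]
= (−52·x + 9·x^2 + 36·x·y + 35 − 28·y)·(−4 + y)    [combine like terms]
= 208·x − 52·x·y − 36·x^2 + 9·x^2·y − 144·x·y + 36·x·y^2 − 140 + 35·y + 112·y − 28·y^2    [distributive law]
= 208·x − 196·x·y − 36·x^2 + 9·x^2·y + 36·x·y^2 − 140 + 147·y − 28·y^2    [combine like terms]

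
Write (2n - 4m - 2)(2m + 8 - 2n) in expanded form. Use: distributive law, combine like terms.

(2n - 4m - 2)(2m + 8 - 2n)
= 4mn + 16n - 4n^2 - 8m^2 - 32m + 8mn - 4m - 16 + 4n    [distributive law]
= 12mn + 20n - 4n^2 - 8m^2 - 36m - 16    [combine like terms]

12mn + 20n - 4n^2 - 8m^2 - 36m - 16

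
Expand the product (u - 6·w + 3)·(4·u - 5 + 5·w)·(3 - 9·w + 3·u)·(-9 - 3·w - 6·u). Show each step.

-153·u² + 648·u²·w - 306·u³ - 207·u²·w² + 522·u³·w - 72·u⁴ + 486·u - 1683·u·w + 2196·u·w² - 1863·u·w³ - 2295·w + 3645·w² - 945·w³ - 810·w⁴ + 405

(u - 6·w + 3)·(4·u - 5 + 5·w)·(3 - 9·w + 3·u)·(-9 - 3·w - 6·u)
= (4·u² - 5·u + 5·u·w - 24·u·w + 30·w - 30·w² + 12·u - 15 + 15·w)·(3 - 9·w + 3·u)·(-9 - 3·w - 6·u)    [distributive law]
= (4·u² + 7·u - 19·u·w + 45·w - 30·w² - 15)·(3 - 9·w + 3·u)·(-9 - 3·w - 6·u)    [combine like terms]
= (12·u² - 36·u²·w + 12·u³ + 21·u - 63·u·w + 21·u² - 57·u·w + 171·u·w² - 57·u²·w + 135·w - 405·w² + 135·u·w - 90·w² + 270·w³ - 90·u·w² - 45 + 135·w - 45·u)·(-9 - 3·w - 6·u)    [distributive law]
= (33·u² - 93·u²·w + 12·u³ - 24·u + 15·u·w + 81·u·w² + 270·w - 495·w² + 270·w³ - 45)·(-9 - 3·w - 6·u)    [combine like terms]
= -297·u² - 99·u²·w - 198·u³ + 837·u²·w + 279·u²·w² + 558·u³·w - 108·u³ - 36·u³·w - 72·u⁴ + 216·u + 72·u·w + 144·u² - 135·u·w - 45·u·w² - 90·u²·w - 729·u·w² - 243·u·w³ - 486·u²·w² - 2430·w - 810·w² - 1620·u·w + 4455·w² + 1485·w³ + 2970·u·w² - 2430·w³ - 810·w⁴ - 1620·u·w³ + 405 + 135·w + 270·u    [distributive law]
= -153·u² + 648·u²·w - 306·u³ - 207·u²·w² + 522·u³·w - 72·u⁴ + 486·u - 1683·u·w + 2196·u·w² - 1863·u·w³ - 2295·w + 3645·w² - 945·w³ - 810·w⁴ + 405    [combine like terms]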